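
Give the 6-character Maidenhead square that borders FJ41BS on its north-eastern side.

FJ41ct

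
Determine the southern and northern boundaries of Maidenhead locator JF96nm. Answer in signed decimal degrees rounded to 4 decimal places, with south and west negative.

-33.5000, -33.4583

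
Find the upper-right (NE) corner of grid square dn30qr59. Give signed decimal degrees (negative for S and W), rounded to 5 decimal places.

40.75000, -112.61667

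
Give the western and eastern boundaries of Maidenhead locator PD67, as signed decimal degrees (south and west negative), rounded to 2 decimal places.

132.00, 134.00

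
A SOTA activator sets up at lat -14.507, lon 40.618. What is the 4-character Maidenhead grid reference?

LH05

Offset from 180°W / 90°S: lon 220.62°, lat 75.49°.
Field: 220.62/20 → 11 → L, 75.49/10 → 7 → H; chars LH.
Square: 0.62/2 → 0, 5.49/1 → 5; chars 05.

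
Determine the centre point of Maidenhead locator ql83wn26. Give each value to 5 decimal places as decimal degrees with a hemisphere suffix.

23.56875° N, 157.85417° E

Field Q=16, L=11: +16·20° lon, +11·10° lat → SW at lon 140°, lat 20°.
Square 8, 3: +8·2° lon, +3·1° lat → SW at lon 156°, lat 23°.
Subsquare w=22, n=13: +22·0.0833333° lon, +13·0.0416667° lat → SW at lon 157.833°, lat 23.5417°.
Extended square 2, 6: +2·0.00833333° lon, +6·0.00416667° lat → SW at lon 157.85°, lat 23.5667°.
Cell spans 0.00833333° lon × 0.00416667° lat. Centre is SW corner plus half of each.
latitude 23.56875° N, longitude 157.85417° E.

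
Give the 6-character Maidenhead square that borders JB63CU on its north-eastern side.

JB63dv

Longitude subsquare c = 2; +1 → 3 = d.
Latitude subsquare u = 20; +1 → 21 = v.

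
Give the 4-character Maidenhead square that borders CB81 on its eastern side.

Longitude square 8; +1 → 9.
The latitude characters are unchanged.

CB91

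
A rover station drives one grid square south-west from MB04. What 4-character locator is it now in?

LB93

Longitude square 0; −1 → -1, wraps to 9, carry into field.
Longitude field M = 12; −1 → 11 = L.
Latitude square 4; −1 → 3.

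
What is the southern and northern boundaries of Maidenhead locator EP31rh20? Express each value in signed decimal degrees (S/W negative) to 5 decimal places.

Field E=4, P=15: +4·20° lon, +15·10° lat → SW at lon -100°, lat 60°.
Square 3, 1: +3·2° lon, +1·1° lat → SW at lon -94°, lat 61°.
Subsquare r=17, h=7: +17·0.0833333° lon, +7·0.0416667° lat → SW at lon -92.5833°, lat 61.2917°.
Extended square 2, 0: +2·0.00833333° lon, +0·0.00416667° lat → SW at lon -92.5667°, lat 61.2917°.
Cell spans 0.00833333° lon × 0.00416667° lat.
south 61.29167, north 61.29583.

61.29167, 61.29583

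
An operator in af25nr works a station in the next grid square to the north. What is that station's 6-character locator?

AF25ns

Latitude subsquare r = 17; +1 → 18 = s.
The longitude characters are unchanged.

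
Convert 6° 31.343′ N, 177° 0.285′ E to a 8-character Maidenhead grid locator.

RJ86mm05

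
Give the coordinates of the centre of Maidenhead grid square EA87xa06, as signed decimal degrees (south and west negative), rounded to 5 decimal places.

Field E=4, A=0: +4·20° lon, +0·10° lat → SW at lon -100°, lat -90°.
Square 8, 7: +8·2° lon, +7·1° lat → SW at lon -84°, lat -83°.
Subsquare x=23, a=0: +23·0.0833333° lon, +0·0.0416667° lat → SW at lon -82.0833°, lat -83°.
Extended square 0, 6: +0·0.00833333° lon, +6·0.00416667° lat → SW at lon -82.0833°, lat -82.975°.
Cell spans 0.00833333° lon × 0.00416667° lat. Centre is SW corner plus half of each.
latitude -82.97292, longitude -82.07917.

-82.97292, -82.07917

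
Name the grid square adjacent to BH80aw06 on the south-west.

Longitude extended square 0; −1 → -1, wraps to 9, carry into subsquare.
Longitude subsquare a = 0; −1 → -1, wraps to 23 = x, carry into square.
Longitude square 8; −1 → 7.
Latitude extended square 6; −1 → 5.

BH70xw95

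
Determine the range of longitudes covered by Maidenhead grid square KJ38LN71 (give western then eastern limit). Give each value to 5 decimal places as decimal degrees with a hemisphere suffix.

26.97500° E, 26.98333° E

Field K=10, J=9: +10·20° lon, +9·10° lat → SW at lon 20°, lat 0°.
Square 3, 8: +3·2° lon, +8·1° lat → SW at lon 26°, lat 8°.
Subsquare l=11, n=13: +11·0.0833333° lon, +13·0.0416667° lat → SW at lon 26.9167°, lat 8.54167°.
Extended square 7, 1: +7·0.00833333° lon, +1·0.00416667° lat → SW at lon 26.975°, lat 8.54583°.
Cell spans 0.00833333° lon × 0.00416667° lat.
west 26.97500° E, east 26.98333° E.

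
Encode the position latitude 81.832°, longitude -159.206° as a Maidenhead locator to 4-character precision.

BR01

Offset from 180°W / 90°S: lon 20.79°, lat 171.83°.
Field: 20.79/20 → 1 → B, 171.83/10 → 17 → R; chars BR.
Square: 0.79/2 → 0, 1.83/1 → 1; chars 01.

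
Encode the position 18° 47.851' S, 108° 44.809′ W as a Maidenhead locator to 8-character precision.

Offset from 180°W / 90°S: lon 71.25318°, lat 71.20248°.
Field: 71.25318/20 → 3 → D, 71.20248/10 → 7 → H; chars DH.
Square: 11.25318/2 → 5, 1.20248/1 → 1; chars 51.
Subsquare: 1.25318/0.0833333 → 15 → p, 0.20248/0.0416667 → 4 → e; chars pe.
Extended square: 0.00318/0.00833333 → 0, 0.03582/0.00416667 → 8; chars 08.

DH51pe08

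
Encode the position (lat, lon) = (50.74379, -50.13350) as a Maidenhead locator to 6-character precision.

GO40wr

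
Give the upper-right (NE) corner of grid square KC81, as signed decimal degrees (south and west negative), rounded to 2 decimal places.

Field K=10, C=2: +10·20° lon, +2·10° lat → SW at lon 20°, lat -70°.
Square 8, 1: +8·2° lon, +1·1° lat → SW at lon 36°, lat -69°.
Cell spans 2° lon × 1° lat. NE corner is SW corner plus one full cell.
latitude -68.00, longitude 38.00.

-68.00, 38.00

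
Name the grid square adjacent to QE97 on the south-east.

Longitude square 9; +1 → 10, wraps to 0, carry into field.
Longitude field Q = 16; +1 → 17 = R.
Latitude square 7; −1 → 6.

RE06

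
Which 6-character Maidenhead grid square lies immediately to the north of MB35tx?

MB36ta

Latitude subsquare x = 23; +1 → 24, wraps to 0 = a, carry into square.
Latitude square 5; +1 → 6.
The longitude characters are unchanged.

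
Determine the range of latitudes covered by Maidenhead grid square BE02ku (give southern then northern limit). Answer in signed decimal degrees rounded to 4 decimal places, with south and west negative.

Field B=1, E=4: +1·20° lon, +4·10° lat → SW at lon -160°, lat -50°.
Square 0, 2: +0·2° lon, +2·1° lat → SW at lon -160°, lat -48°.
Subsquare k=10, u=20: +10·0.0833333° lon, +20·0.0416667° lat → SW at lon -159.167°, lat -47.1667°.
Cell spans 0.0833333° lon × 0.0416667° lat.
south -47.1667, north -47.1250.

-47.1667, -47.1250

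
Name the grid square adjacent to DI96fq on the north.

DI96fr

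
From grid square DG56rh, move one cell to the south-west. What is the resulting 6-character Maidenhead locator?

DG56qg

Longitude subsquare r = 17; −1 → 16 = q.
Latitude subsquare h = 7; −1 → 6 = g.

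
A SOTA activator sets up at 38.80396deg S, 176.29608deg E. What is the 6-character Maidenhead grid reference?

RF81de

Add 180° to longitude and 90° to latitude: 356.2961, 51.1960.
Field: lon ⌊356.2961/20⌋ = 17 → R; lat ⌊51.1960/10⌋ = 5 → F.
Square: lon ⌊16.2961/2⌋ = 8; lat ⌊1.1960/1⌋ = 1.
Subsquare: lon ⌊0.2961/0.0833333⌋ = 3 → d; lat ⌊0.1960/0.0416667⌋ = 4 → e.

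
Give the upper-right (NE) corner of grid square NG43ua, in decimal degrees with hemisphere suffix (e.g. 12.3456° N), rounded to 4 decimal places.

26.9583° S, 89.7500° E

Field N=13, G=6: +13·20° lon, +6·10° lat → SW at lon 80°, lat -30°.
Square 4, 3: +4·2° lon, +3·1° lat → SW at lon 88°, lat -27°.
Subsquare u=20, a=0: +20·0.0833333° lon, +0·0.0416667° lat → SW at lon 89.6667°, lat -27°.
Cell spans 0.0833333° lon × 0.0416667° lat. NE corner is SW corner plus one full cell.
latitude 26.9583° S, longitude 89.7500° E.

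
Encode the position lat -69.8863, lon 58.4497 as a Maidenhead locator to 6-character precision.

LC90fc

Offset from 180°W / 90°S: lon 238.4497°, lat 20.1137°.
Field (20°×10°, letters A–R): 238.4497/20 → 11 → L, 20.1137/10 → 2 → C; chars LC.
Square (2°×1°, digits 0–9): 18.4497/2 → 9, 0.1137/1 → 0; chars 90.
Subsquare (5′×2.5′, letters a–x): 0.4497/0.0833333 → 5 → f, 0.1137/0.0416667 → 2 → c; chars fc.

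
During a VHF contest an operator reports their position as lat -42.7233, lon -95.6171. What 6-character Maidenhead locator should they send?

EE27eg

Offset from 180°W / 90°S: lon 84.3829°, lat 47.2767°.
Field: lon ⌊84.3829/20⌋ = 4 → E; lat ⌊47.2767/10⌋ = 4 → E.
Square: lon ⌊4.3829/2⌋ = 2; lat ⌊7.2767/1⌋ = 7.
Subsquare: lon ⌊0.3829/0.0833333⌋ = 4 → e; lat ⌊0.2767/0.0416667⌋ = 6 → g.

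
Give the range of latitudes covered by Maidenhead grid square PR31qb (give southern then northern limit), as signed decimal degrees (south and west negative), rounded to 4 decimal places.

Field P=15, R=17: +15·20° lon, +17·10° lat → SW at lon 120°, lat 80°.
Square 3, 1: +3·2° lon, +1·1° lat → SW at lon 126°, lat 81°.
Subsquare q=16, b=1: +16·0.0833333° lon, +1·0.0416667° lat → SW at lon 127.333°, lat 81.0417°.
Cell spans 0.0833333° lon × 0.0416667° lat.
south 81.0417, north 81.0833.

81.0417, 81.0833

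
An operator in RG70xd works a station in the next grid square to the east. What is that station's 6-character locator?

Longitude subsquare x = 23; +1 → 24, wraps to 0 = a, carry into square.
Longitude square 7; +1 → 8.
The latitude characters are unchanged.

RG80ad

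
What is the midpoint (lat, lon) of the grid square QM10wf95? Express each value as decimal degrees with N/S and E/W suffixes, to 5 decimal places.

30.23125° N, 143.91250° E

Field Q=16, M=12: +16·20° lon, +12·10° lat → SW at lon 140°, lat 30°.
Square 1, 0: +1·2° lon, +0·1° lat → SW at lon 142°, lat 30°.
Subsquare w=22, f=5: +22·0.0833333° lon, +5·0.0416667° lat → SW at lon 143.833°, lat 30.2083°.
Extended square 9, 5: +9·0.00833333° lon, +5·0.00416667° lat → SW at lon 143.908°, lat 30.2292°.
Cell spans 0.00833333° lon × 0.00416667° lat. Centre is SW corner plus half of each.
latitude 30.23125° N, longitude 143.91250° E.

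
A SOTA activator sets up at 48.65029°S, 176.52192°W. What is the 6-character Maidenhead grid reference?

Offset from 180°W / 90°S: lon 3.4781°, lat 41.3497°.
Field: lon ⌊3.4781/20⌋ = 0 → A; lat ⌊41.3497/10⌋ = 4 → E.
Square: lon ⌊3.4781/2⌋ = 1; lat ⌊1.3497/1⌋ = 1.
Subsquare: lon ⌊1.4781/0.0833333⌋ = 17 → r; lat ⌊0.3497/0.0416667⌋ = 8 → i.

AE11ri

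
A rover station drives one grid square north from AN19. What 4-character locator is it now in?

AO10

Latitude square 9; +1 → 10, wraps to 0, carry into field.
Latitude field N = 13; +1 → 14 = O.
The longitude characters are unchanged.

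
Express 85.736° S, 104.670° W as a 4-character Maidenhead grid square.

DA74

Offset from 180°W / 90°S: lon 75.33°, lat 4.26°.
Field: lon ⌊75.33/20⌋ = 3 → D; lat ⌊4.26/10⌋ = 0 → A.
Square: lon ⌊15.33/2⌋ = 7; lat ⌊4.26/1⌋ = 4.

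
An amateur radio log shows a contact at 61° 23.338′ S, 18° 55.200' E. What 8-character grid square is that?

JC98lo06

Add 180° to longitude and 90° to latitude: 198.92000, 28.61103.
Field: 198.92000/20 → 9 → J, 28.61103/10 → 2 → C; chars JC.
Square: 18.92000/2 → 9, 8.61103/1 → 8; chars 98.
Subsquare: 0.92000/0.0833333 → 11 → l, 0.61103/0.0416667 → 14 → o; chars lo.
Extended square: 0.00333/0.00833333 → 0, 0.02770/0.00416667 → 6; chars 06.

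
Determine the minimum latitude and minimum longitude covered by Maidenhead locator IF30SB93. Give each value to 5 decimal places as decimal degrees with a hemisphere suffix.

39.94583° S, 12.42500° W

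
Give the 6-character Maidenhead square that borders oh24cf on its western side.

Longitude subsquare c = 2; −1 → 1 = b.
The latitude characters are unchanged.

OH24bf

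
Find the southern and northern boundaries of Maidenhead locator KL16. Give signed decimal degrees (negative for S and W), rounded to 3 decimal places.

Field K=10, L=11: +10·20° lon, +11·10° lat → SW at lon 20°, lat 20°.
Square 1, 6: +1·2° lon, +6·1° lat → SW at lon 22°, lat 26°.
Cell spans 2° lon × 1° lat.
south 26.000, north 27.000.

26.000, 27.000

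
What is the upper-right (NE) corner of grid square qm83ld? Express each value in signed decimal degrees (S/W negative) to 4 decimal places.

Field Q=16, M=12: +16·20° lon, +12·10° lat → SW at lon 140°, lat 30°.
Square 8, 3: +8·2° lon, +3·1° lat → SW at lon 156°, lat 33°.
Subsquare l=11, d=3: +11·0.0833333° lon, +3·0.0416667° lat → SW at lon 156.917°, lat 33.125°.
Cell spans 0.0833333° lon × 0.0416667° lat. NE corner is SW corner plus one full cell.
latitude 33.1667, longitude 157.0000.

33.1667, 157.0000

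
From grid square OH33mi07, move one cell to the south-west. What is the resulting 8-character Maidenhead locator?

Longitude extended square 0; −1 → -1, wraps to 9, carry into subsquare.
Longitude subsquare m = 12; −1 → 11 = l.
Latitude extended square 7; −1 → 6.

OH33li96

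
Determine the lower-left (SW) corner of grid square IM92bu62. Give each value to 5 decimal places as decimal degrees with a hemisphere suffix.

32.84167° N, 1.86667° W

Field I=8, M=12: +8·20° lon, +12·10° lat → SW at lon -20°, lat 30°.
Square 9, 2: +9·2° lon, +2·1° lat → SW at lon -2°, lat 32°.
Subsquare b=1, u=20: +1·0.0833333° lon, +20·0.0416667° lat → SW at lon -1.91667°, lat 32.8333°.
Extended square 6, 2: +6·0.00833333° lon, +2·0.00416667° lat → SW at lon -1.86667°, lat 32.8417°.
latitude 32.84167° N, longitude 1.86667° W.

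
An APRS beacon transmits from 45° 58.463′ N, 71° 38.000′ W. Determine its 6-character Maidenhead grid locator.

FN45ex

Add 180° to longitude and 90° to latitude: 108.3667, 135.9744.
Field: lon ⌊108.3667/20⌋ = 5 → F; lat ⌊135.9744/10⌋ = 13 → N.
Square: lon ⌊8.3667/2⌋ = 4; lat ⌊5.9744/1⌋ = 5.
Subsquare: lon ⌊0.3667/0.0833333⌋ = 4 → e; lat ⌊0.9744/0.0416667⌋ = 23 → x.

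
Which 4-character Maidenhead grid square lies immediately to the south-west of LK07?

KK96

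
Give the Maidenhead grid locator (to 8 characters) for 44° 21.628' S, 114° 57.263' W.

DE25mp53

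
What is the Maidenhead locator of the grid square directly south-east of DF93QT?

DF93rs

Longitude subsquare q = 16; +1 → 17 = r.
Latitude subsquare t = 19; −1 → 18 = s.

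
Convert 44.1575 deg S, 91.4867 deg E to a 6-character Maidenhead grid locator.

NE55ru

Offset from 180°W / 90°S: lon 271.4867°, lat 45.8425°.
Field: 271.4867/20 → 13 → N, 45.8425/10 → 4 → E; chars NE.
Square: 11.4867/2 → 5, 5.8425/1 → 5; chars 55.
Subsquare: 1.4867/0.0833333 → 17 → r, 0.8425/0.0416667 → 20 → u; chars ru.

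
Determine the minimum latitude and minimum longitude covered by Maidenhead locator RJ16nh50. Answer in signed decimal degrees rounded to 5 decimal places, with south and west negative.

6.29167, 163.12500

Field R=17, J=9: +17·20° lon, +9·10° lat → SW at lon 160°, lat 0°.
Square 1, 6: +1·2° lon, +6·1° lat → SW at lon 162°, lat 6°.
Subsquare n=13, h=7: +13·0.0833333° lon, +7·0.0416667° lat → SW at lon 163.083°, lat 6.29167°.
Extended square 5, 0: +5·0.00833333° lon, +0·0.00416667° lat → SW at lon 163.125°, lat 6.29167°.
latitude 6.29167, longitude 163.12500.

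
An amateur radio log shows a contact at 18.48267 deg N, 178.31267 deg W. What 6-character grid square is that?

AK08ul

Offset from 180°W / 90°S: lon 1.6873°, lat 108.4827°.
Field (20°×10°, letters A–R): 1.6873/20 → 0 → A, 108.4827/10 → 10 → K; chars AK.
Square (2°×1°, digits 0–9): 1.6873/2 → 0, 8.4827/1 → 8; chars 08.
Subsquare (5′×2.5′, letters a–x): 1.6873/0.0833333 → 20 → u, 0.4827/0.0416667 → 11 → l; chars ul.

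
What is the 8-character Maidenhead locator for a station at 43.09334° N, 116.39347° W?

Shift to the Maidenhead origin (180°W, 90°S): lon 63.60653, lat 133.09334.
Field: lon ⌊63.60653/20⌋ = 3 → D; lat ⌊133.09334/10⌋ = 13 → N.
Square: lon ⌊3.60653/2⌋ = 1; lat ⌊3.09334/1⌋ = 3.
Subsquare: lon ⌊1.60653/0.0833333⌋ = 19 → t; lat ⌊0.09334/0.0416667⌋ = 2 → c.
Extended square: lon ⌊0.02320/0.00833333⌋ = 2; lat ⌊0.01001/0.00416667⌋ = 2.

DN13tc22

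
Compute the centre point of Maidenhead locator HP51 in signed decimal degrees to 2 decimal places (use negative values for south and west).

61.50, -29.00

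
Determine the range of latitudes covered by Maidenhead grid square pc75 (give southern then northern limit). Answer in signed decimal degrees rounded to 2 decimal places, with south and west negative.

-65.00, -64.00

Field P=15, C=2: +15·20° lon, +2·10° lat → SW at lon 120°, lat -70°.
Square 7, 5: +7·2° lon, +5·1° lat → SW at lon 134°, lat -65°.
Cell spans 2° lon × 1° lat.
south -65.00, north -64.00.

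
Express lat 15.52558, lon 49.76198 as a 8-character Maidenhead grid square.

LK45vm16

Offset from 180°W / 90°S: lon 229.76198°, lat 105.52558°.
Field: lon ⌊229.76198/20⌋ = 11 → L; lat ⌊105.52558/10⌋ = 10 → K.
Square: lon ⌊9.76198/2⌋ = 4; lat ⌊5.52558/1⌋ = 5.
Subsquare: lon ⌊1.76198/0.0833333⌋ = 21 → v; lat ⌊0.52558/0.0416667⌋ = 12 → m.
Extended square: lon ⌊0.01198/0.00833333⌋ = 1; lat ⌊0.02558/0.00416667⌋ = 6.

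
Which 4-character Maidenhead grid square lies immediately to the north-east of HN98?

IN09

Longitude square 9; +1 → 10, wraps to 0, carry into field.
Longitude field H = 7; +1 → 8 = I.
Latitude square 8; +1 → 9.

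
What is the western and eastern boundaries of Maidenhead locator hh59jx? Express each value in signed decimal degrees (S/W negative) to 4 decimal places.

-29.2500, -29.1667

Field H=7, H=7: +7·20° lon, +7·10° lat → SW at lon -40°, lat -20°.
Square 5, 9: +5·2° lon, +9·1° lat → SW at lon -30°, lat -11°.
Subsquare j=9, x=23: +9·0.0833333° lon, +23·0.0416667° lat → SW at lon -29.25°, lat -10.0417°.
Cell spans 0.0833333° lon × 0.0416667° lat.
west -29.2500, east -29.1667.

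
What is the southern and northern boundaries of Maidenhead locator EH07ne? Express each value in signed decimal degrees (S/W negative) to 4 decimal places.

-12.8333, -12.7917

Field E=4, H=7: +4·20° lon, +7·10° lat → SW at lon -100°, lat -20°.
Square 0, 7: +0·2° lon, +7·1° lat → SW at lon -100°, lat -13°.
Subsquare n=13, e=4: +13·0.0833333° lon, +4·0.0416667° lat → SW at lon -98.9167°, lat -12.8333°.
Cell spans 0.0833333° lon × 0.0416667° lat.
south -12.8333, north -12.7917.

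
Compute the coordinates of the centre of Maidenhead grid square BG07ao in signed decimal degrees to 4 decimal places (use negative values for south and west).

Field B=1, G=6: +1·20° lon, +6·10° lat → SW at lon -160°, lat -30°.
Square 0, 7: +0·2° lon, +7·1° lat → SW at lon -160°, lat -23°.
Subsquare a=0, o=14: +0·0.0833333° lon, +14·0.0416667° lat → SW at lon -160°, lat -22.4167°.
Cell spans 0.0833333° lon × 0.0416667° lat. Centre is SW corner plus half of each.
latitude -22.3958, longitude -159.9583.

-22.3958, -159.9583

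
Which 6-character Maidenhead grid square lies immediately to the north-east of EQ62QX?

Longitude subsquare q = 16; +1 → 17 = r.
Latitude subsquare x = 23; +1 → 24, wraps to 0 = a, carry into square.
Latitude square 2; +1 → 3.

EQ63ra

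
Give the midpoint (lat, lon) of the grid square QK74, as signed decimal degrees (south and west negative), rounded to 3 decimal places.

Field Q=16, K=10: +16·20° lon, +10·10° lat → SW at lon 140°, lat 10°.
Square 7, 4: +7·2° lon, +4·1° lat → SW at lon 154°, lat 14°.
Cell spans 2° lon × 1° lat. Centre is SW corner plus half of each.
latitude 14.500, longitude 155.000.

14.500, 155.000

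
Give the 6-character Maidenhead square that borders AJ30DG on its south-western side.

AJ30cf

Longitude subsquare d = 3; −1 → 2 = c.
Latitude subsquare g = 6; −1 → 5 = f.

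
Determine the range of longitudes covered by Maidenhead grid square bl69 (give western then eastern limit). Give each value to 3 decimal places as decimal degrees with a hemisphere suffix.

148.000° W, 146.000° W

Field B=1, L=11: +1·20° lon, +11·10° lat → SW at lon -160°, lat 20°.
Square 6, 9: +6·2° lon, +9·1° lat → SW at lon -148°, lat 29°.
Cell spans 2° lon × 1° lat.
west 148.000° W, east 146.000° W.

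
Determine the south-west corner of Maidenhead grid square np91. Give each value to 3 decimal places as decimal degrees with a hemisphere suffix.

Field N=13, P=15: +13·20° lon, +15·10° lat → SW at lon 80°, lat 60°.
Square 9, 1: +9·2° lon, +1·1° lat → SW at lon 98°, lat 61°.
latitude 61.000° N, longitude 98.000° E.

61.000° N, 98.000° E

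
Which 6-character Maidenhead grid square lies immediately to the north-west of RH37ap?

RH27xq

Longitude subsquare a = 0; −1 → -1, wraps to 23 = x, carry into square.
Longitude square 3; −1 → 2.
Latitude subsquare p = 15; +1 → 16 = q.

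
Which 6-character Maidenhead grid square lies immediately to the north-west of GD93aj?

Longitude subsquare a = 0; −1 → -1, wraps to 23 = x, carry into square.
Longitude square 9; −1 → 8.
Latitude subsquare j = 9; +1 → 10 = k.

GD83xk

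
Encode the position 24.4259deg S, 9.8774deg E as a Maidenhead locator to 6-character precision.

JG45wn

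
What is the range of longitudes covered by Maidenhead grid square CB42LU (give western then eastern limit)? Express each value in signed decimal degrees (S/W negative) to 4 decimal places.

-131.0833, -131.0000

Field C=2, B=1: +2·20° lon, +1·10° lat → SW at lon -140°, lat -80°.
Square 4, 2: +4·2° lon, +2·1° lat → SW at lon -132°, lat -78°.
Subsquare l=11, u=20: +11·0.0833333° lon, +20·0.0416667° lat → SW at lon -131.083°, lat -77.1667°.
Cell spans 0.0833333° lon × 0.0416667° lat.
west -131.0833, east -131.0000.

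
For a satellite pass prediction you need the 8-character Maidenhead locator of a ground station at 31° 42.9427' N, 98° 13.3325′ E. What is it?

NM91cr61

Add 180° to longitude and 90° to latitude: 278.22221, 121.71571.
Field (20°×10°, letters A–R): lon ⌊278.22221/20⌋ = 13 → N; lat ⌊121.71571/10⌋ = 12 → M.
Square (2°×1°, digits 0–9): lon ⌊18.22221/2⌋ = 9; lat ⌊1.71571/1⌋ = 1.
Subsquare (5′×2.5′, letters a–x): lon ⌊0.22221/0.0833333⌋ = 2 → c; lat ⌊0.71571/0.0416667⌋ = 17 → r.
Extended square (30″×15″, digits 0–9): lon ⌊0.05554/0.00833333⌋ = 6; lat ⌊0.00738/0.00416667⌋ = 1.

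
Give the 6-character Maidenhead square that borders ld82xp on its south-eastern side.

LD92ao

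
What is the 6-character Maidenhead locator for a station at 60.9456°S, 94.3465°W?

EC29tb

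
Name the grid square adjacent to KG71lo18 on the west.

KG71lo08

Longitude extended square 1; −1 → 0.
The latitude characters are unchanged.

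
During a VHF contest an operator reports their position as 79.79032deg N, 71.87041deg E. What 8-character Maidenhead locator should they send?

Add 180° to longitude and 90° to latitude: 251.87041, 169.79032.
Field: lon ⌊251.87041/20⌋ = 12 → M; lat ⌊169.79032/10⌋ = 16 → Q.
Square: lon ⌊11.87041/2⌋ = 5; lat ⌊9.79032/1⌋ = 9.
Subsquare: lon ⌊1.87041/0.0833333⌋ = 22 → w; lat ⌊0.79032/0.0416667⌋ = 18 → s.
Extended square: lon ⌊0.03708/0.00833333⌋ = 4; lat ⌊0.04032/0.00416667⌋ = 9.

MQ59ws49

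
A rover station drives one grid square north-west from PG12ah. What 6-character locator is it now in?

PG02xi

Longitude subsquare a = 0; −1 → -1, wraps to 23 = x, carry into square.
Longitude square 1; −1 → 0.
Latitude subsquare h = 7; +1 → 8 = i.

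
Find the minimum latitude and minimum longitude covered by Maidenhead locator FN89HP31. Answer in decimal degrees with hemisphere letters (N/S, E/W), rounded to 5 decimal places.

Field F=5, N=13: +5·20° lon, +13·10° lat → SW at lon -80°, lat 40°.
Square 8, 9: +8·2° lon, +9·1° lat → SW at lon -64°, lat 49°.
Subsquare h=7, p=15: +7·0.0833333° lon, +15·0.0416667° lat → SW at lon -63.4167°, lat 49.625°.
Extended square 3, 1: +3·0.00833333° lon, +1·0.00416667° lat → SW at lon -63.3917°, lat 49.6292°.
latitude 49.62917° N, longitude 63.39167° W.

49.62917° N, 63.39167° W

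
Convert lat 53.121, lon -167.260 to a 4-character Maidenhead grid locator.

AO63

Offset from 180°W / 90°S: lon 12.74°, lat 143.12°.
Field (20°×10°, letters A–R): 12.74/20 → 0 → A, 143.12/10 → 14 → O; chars AO.
Square (2°×1°, digits 0–9): 12.74/2 → 6, 3.12/1 → 3; chars 63.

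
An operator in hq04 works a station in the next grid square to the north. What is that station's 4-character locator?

Latitude square 4; +1 → 5.
The longitude characters are unchanged.

HQ05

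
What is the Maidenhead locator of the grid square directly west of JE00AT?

IE90xt

Longitude subsquare a = 0; −1 → -1, wraps to 23 = x, carry into square.
Longitude square 0; −1 → -1, wraps to 9, carry into field.
Longitude field J = 9; −1 → 8 = I.
The latitude characters are unchanged.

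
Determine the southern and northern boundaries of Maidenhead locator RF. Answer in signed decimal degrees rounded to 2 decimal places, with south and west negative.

Field R=17, F=5: +17·20° lon, +5·10° lat → SW at lon 160°, lat -40°.
Cell spans 20° lon × 10° lat.
south -40.00, north -30.00.

-40.00, -30.00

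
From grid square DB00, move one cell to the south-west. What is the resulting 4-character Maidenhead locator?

CA99

Longitude square 0; −1 → -1, wraps to 9, carry into field.
Longitude field D = 3; −1 → 2 = C.
Latitude square 0; −1 → -1, wraps to 9, carry into field.
Latitude field B = 1; −1 → 0 = A.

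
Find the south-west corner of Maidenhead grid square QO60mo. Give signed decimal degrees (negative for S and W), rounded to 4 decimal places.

50.5833, 153.0000

Field Q=16, O=14: +16·20° lon, +14·10° lat → SW at lon 140°, lat 50°.
Square 6, 0: +6·2° lon, +0·1° lat → SW at lon 152°, lat 50°.
Subsquare m=12, o=14: +12·0.0833333° lon, +14·0.0416667° lat → SW at lon 153°, lat 50.5833°.
latitude 50.5833, longitude 153.0000.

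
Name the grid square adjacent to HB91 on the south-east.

IB00

Longitude square 9; +1 → 10, wraps to 0, carry into field.
Longitude field H = 7; +1 → 8 = I.
Latitude square 1; −1 → 0.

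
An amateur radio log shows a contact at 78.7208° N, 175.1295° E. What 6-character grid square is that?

RQ78nr

Add 180° to longitude and 90° to latitude: 355.1295, 168.7208.
Field: 355.1295/20 → 17 → R, 168.7208/10 → 16 → Q; chars RQ.
Square: 15.1295/2 → 7, 8.7208/1 → 8; chars 78.
Subsquare: 1.1295/0.0833333 → 13 → n, 0.7208/0.0416667 → 17 → r; chars nr.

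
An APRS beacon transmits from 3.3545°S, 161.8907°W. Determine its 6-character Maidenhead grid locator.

AI96bp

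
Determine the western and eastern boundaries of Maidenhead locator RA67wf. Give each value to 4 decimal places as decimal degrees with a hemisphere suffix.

Field R=17, A=0: +17·20° lon, +0·10° lat → SW at lon 160°, lat -90°.
Square 6, 7: +6·2° lon, +7·1° lat → SW at lon 172°, lat -83°.
Subsquare w=22, f=5: +22·0.0833333° lon, +5·0.0416667° lat → SW at lon 173.833°, lat -82.7917°.
Cell spans 0.0833333° lon × 0.0416667° lat.
west 173.8333° E, east 173.9167° E.

173.8333° E, 173.9167° E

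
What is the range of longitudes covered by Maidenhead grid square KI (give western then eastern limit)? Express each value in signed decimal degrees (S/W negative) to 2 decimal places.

20.00, 40.00

Field K=10, I=8: +10·20° lon, +8·10° lat → SW at lon 20°, lat -10°.
Cell spans 20° lon × 10° lat.
west 20.00, east 40.00.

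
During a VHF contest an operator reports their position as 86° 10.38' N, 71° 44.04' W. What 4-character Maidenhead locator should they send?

Shift to the Maidenhead origin (180°W, 90°S): lon 108.27, lat 176.17.
Field: lon ⌊108.27/20⌋ = 5 → F; lat ⌊176.17/10⌋ = 17 → R.
Square: lon ⌊8.27/2⌋ = 4; lat ⌊6.17/1⌋ = 6.

FR46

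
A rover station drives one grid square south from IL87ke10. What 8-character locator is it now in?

Latitude extended square 0; −1 → -1, wraps to 9, carry into subsquare.
Latitude subsquare e = 4; −1 → 3 = d.
The longitude characters are unchanged.

IL87kd19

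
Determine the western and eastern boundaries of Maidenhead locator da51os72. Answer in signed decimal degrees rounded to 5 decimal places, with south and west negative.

-108.77500, -108.76667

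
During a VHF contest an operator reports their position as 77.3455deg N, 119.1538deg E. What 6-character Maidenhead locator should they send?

Shift to the Maidenhead origin (180°W, 90°S): lon 299.1538, lat 167.3455.
Field: 299.1538/20 → 14 → O, 167.3455/10 → 16 → Q; chars OQ.
Square: 19.1538/2 → 9, 7.3455/1 → 7; chars 97.
Subsquare: 1.1538/0.0833333 → 13 → n, 0.3455/0.0416667 → 8 → i; chars ni.

OQ97ni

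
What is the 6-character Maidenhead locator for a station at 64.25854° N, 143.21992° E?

Shift to the Maidenhead origin (180°W, 90°S): lon 323.2199, lat 154.2585.
Field (20°×10°, letters A–R): lon ⌊323.2199/20⌋ = 16 → Q; lat ⌊154.2585/10⌋ = 15 → P.
Square (2°×1°, digits 0–9): lon ⌊3.2199/2⌋ = 1; lat ⌊4.2585/1⌋ = 4.
Subsquare (5′×2.5′, letters a–x): lon ⌊1.2199/0.0833333⌋ = 14 → o; lat ⌊0.2585/0.0416667⌋ = 6 → g.

QP14og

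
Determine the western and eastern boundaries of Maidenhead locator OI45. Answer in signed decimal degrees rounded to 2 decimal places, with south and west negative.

Field O=14, I=8: +14·20° lon, +8·10° lat → SW at lon 100°, lat -10°.
Square 4, 5: +4·2° lon, +5·1° lat → SW at lon 108°, lat -5°.
Cell spans 2° lon × 1° lat.
west 108.00, east 110.00.

108.00, 110.00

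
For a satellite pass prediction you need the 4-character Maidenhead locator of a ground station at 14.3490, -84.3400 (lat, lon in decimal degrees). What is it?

EK74

Add 180° to longitude and 90° to latitude: 95.66, 104.35.
Field: 95.66/20 → 4 → E, 104.35/10 → 10 → K; chars EK.
Square: 15.66/2 → 7, 4.35/1 → 4; chars 74.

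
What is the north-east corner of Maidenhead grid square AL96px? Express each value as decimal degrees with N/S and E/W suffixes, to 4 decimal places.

27.0000° N, 160.6667° W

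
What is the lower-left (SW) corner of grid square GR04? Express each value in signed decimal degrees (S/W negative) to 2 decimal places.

84.00, -60.00

Field G=6, R=17: +6·20° lon, +17·10° lat → SW at lon -60°, lat 80°.
Square 0, 4: +0·2° lon, +4·1° lat → SW at lon -60°, lat 84°.
latitude 84.00, longitude -60.00.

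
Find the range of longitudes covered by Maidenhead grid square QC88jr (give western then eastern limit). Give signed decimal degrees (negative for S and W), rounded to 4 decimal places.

Field Q=16, C=2: +16·20° lon, +2·10° lat → SW at lon 140°, lat -70°.
Square 8, 8: +8·2° lon, +8·1° lat → SW at lon 156°, lat -62°.
Subsquare j=9, r=17: +9·0.0833333° lon, +17·0.0416667° lat → SW at lon 156.75°, lat -61.2917°.
Cell spans 0.0833333° lon × 0.0416667° lat.
west 156.7500, east 156.8333.

156.7500, 156.8333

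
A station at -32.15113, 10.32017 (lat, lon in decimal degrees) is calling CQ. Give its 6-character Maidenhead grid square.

JF57du

Shift to the Maidenhead origin (180°W, 90°S): lon 190.3202, lat 57.8489.
Field: lon ⌊190.3202/20⌋ = 9 → J; lat ⌊57.8489/10⌋ = 5 → F.
Square: lon ⌊10.3202/2⌋ = 5; lat ⌊7.8489/1⌋ = 7.
Subsquare: lon ⌊0.3202/0.0833333⌋ = 3 → d; lat ⌊0.8489/0.0416667⌋ = 20 → u.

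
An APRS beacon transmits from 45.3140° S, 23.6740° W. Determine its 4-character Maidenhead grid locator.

HE84

Add 180° to longitude and 90° to latitude: 156.33, 44.69.
Field: 156.33/20 → 7 → H, 44.69/10 → 4 → E; chars HE.
Square: 16.33/2 → 8, 4.69/1 → 4; chars 84.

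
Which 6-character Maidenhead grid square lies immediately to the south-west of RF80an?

RF70xm

Longitude subsquare a = 0; −1 → -1, wraps to 23 = x, carry into square.
Longitude square 8; −1 → 7.
Latitude subsquare n = 13; −1 → 12 = m.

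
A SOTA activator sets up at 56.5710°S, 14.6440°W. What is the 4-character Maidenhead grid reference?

ID23

Shift to the Maidenhead origin (180°W, 90°S): lon 165.36, lat 33.43.
Field: lon ⌊165.36/20⌋ = 8 → I; lat ⌊33.43/10⌋ = 3 → D.
Square: lon ⌊5.36/2⌋ = 2; lat ⌊3.43/1⌋ = 3.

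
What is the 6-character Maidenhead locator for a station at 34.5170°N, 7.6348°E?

JM34tm

Offset from 180°W / 90°S: lon 187.6348°, lat 124.5170°.
Field (20°×10°, letters A–R): lon ⌊187.6348/20⌋ = 9 → J; lat ⌊124.5170/10⌋ = 12 → M.
Square (2°×1°, digits 0–9): lon ⌊7.6348/2⌋ = 3; lat ⌊4.5170/1⌋ = 4.
Subsquare (5′×2.5′, letters a–x): lon ⌊1.6348/0.0833333⌋ = 19 → t; lat ⌊0.5170/0.0416667⌋ = 12 → m.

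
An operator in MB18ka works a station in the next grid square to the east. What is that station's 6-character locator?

Longitude subsquare k = 10; +1 → 11 = l.
The latitude characters are unchanged.

MB18la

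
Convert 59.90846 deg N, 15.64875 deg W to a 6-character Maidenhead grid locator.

IO29ev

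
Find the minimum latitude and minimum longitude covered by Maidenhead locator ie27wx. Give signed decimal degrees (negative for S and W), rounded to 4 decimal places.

-42.0417, -14.1667

Field I=8, E=4: +8·20° lon, +4·10° lat → SW at lon -20°, lat -50°.
Square 2, 7: +2·2° lon, +7·1° lat → SW at lon -16°, lat -43°.
Subsquare w=22, x=23: +22·0.0833333° lon, +23·0.0416667° lat → SW at lon -14.1667°, lat -42.0417°.
latitude -42.0417, longitude -14.1667.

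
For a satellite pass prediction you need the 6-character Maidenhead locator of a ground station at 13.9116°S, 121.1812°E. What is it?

PH06oc

Add 180° to longitude and 90° to latitude: 301.1812, 76.0884.
Field: lon ⌊301.1812/20⌋ = 15 → P; lat ⌊76.0884/10⌋ = 7 → H.
Square: lon ⌊1.1812/2⌋ = 0; lat ⌊6.0884/1⌋ = 6.
Subsquare: lon ⌊1.1812/0.0833333⌋ = 14 → o; lat ⌊0.0884/0.0416667⌋ = 2 → c.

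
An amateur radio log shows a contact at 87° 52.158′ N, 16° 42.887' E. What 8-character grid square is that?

Add 180° to longitude and 90° to latitude: 196.71478, 177.86930.
Field: lon ⌊196.71478/20⌋ = 9 → J; lat ⌊177.86930/10⌋ = 17 → R.
Square: lon ⌊16.71478/2⌋ = 8; lat ⌊7.86930/1⌋ = 7.
Subsquare: lon ⌊0.71478/0.0833333⌋ = 8 → i; lat ⌊0.86930/0.0416667⌋ = 20 → u.
Extended square: lon ⌊0.04812/0.00833333⌋ = 5; lat ⌊0.03597/0.00416667⌋ = 8.

JR87iu58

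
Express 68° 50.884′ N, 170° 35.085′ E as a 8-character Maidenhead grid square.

RP58hu03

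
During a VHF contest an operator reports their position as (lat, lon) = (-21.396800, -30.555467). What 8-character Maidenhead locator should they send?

HG48ro34

Shift to the Maidenhead origin (180°W, 90°S): lon 149.44453, lat 68.60320.
Field: 149.44453/20 → 7 → H, 68.60320/10 → 6 → G; chars HG.
Square: 9.44453/2 → 4, 8.60320/1 → 8; chars 48.
Subsquare: 1.44453/0.0833333 → 17 → r, 0.60320/0.0416667 → 14 → o; chars ro.
Extended square: 0.02787/0.00833333 → 3, 0.01987/0.00416667 → 4; chars 34.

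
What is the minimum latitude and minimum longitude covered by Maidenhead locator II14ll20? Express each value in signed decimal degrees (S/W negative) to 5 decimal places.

Field I=8, I=8: +8·20° lon, +8·10° lat → SW at lon -20°, lat -10°.
Square 1, 4: +1·2° lon, +4·1° lat → SW at lon -18°, lat -6°.
Subsquare l=11, l=11: +11·0.0833333° lon, +11·0.0416667° lat → SW at lon -17.0833°, lat -5.54167°.
Extended square 2, 0: +2·0.00833333° lon, +0·0.00416667° lat → SW at lon -17.0667°, lat -5.54167°.
latitude -5.54167, longitude -17.06667.

-5.54167, -17.06667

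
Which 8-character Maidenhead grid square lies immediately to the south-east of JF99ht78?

Longitude extended square 7; +1 → 8.
Latitude extended square 8; −1 → 7.

JF99ht87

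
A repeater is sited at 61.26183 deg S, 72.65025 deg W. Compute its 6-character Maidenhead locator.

Add 180° to longitude and 90° to latitude: 107.3498, 28.7382.
Field: lon ⌊107.3498/20⌋ = 5 → F; lat ⌊28.7382/10⌋ = 2 → C.
Square: lon ⌊7.3498/2⌋ = 3; lat ⌊8.7382/1⌋ = 8.
Subsquare: lon ⌊1.3498/0.0833333⌋ = 16 → q; lat ⌊0.7382/0.0416667⌋ = 17 → r.

FC38qr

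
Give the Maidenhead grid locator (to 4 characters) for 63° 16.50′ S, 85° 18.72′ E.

Offset from 180°W / 90°S: lon 265.31°, lat 26.73°.
Field: 265.31/20 → 13 → N, 26.73/10 → 2 → C; chars NC.
Square: 5.31/2 → 2, 6.73/1 → 6; chars 26.

NC26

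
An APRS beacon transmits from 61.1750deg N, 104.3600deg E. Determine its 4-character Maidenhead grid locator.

Offset from 180°W / 90°S: lon 284.36°, lat 151.18°.
Field: 284.36/20 → 14 → O, 151.18/10 → 15 → P; chars OP.
Square: 4.36/2 → 2, 1.18/1 → 1; chars 21.

OP21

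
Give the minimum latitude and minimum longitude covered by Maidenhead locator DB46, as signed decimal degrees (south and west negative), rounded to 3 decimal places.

Field D=3, B=1: +3·20° lon, +1·10° lat → SW at lon -120°, lat -80°.
Square 4, 6: +4·2° lon, +6·1° lat → SW at lon -112°, lat -74°.
latitude -74.000, longitude -112.000.

-74.000, -112.000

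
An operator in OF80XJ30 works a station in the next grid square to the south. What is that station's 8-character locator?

OF80xi39

Latitude extended square 0; −1 → -1, wraps to 9, carry into subsquare.
Latitude subsquare j = 9; −1 → 8 = i.
The longitude characters are unchanged.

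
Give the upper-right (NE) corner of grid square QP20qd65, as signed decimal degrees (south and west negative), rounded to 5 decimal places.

60.15000, 145.39167

Field Q=16, P=15: +16·20° lon, +15·10° lat → SW at lon 140°, lat 60°.
Square 2, 0: +2·2° lon, +0·1° lat → SW at lon 144°, lat 60°.
Subsquare q=16, d=3: +16·0.0833333° lon, +3·0.0416667° lat → SW at lon 145.333°, lat 60.125°.
Extended square 6, 5: +6·0.00833333° lon, +5·0.00416667° lat → SW at lon 145.383°, lat 60.1458°.
Cell spans 0.00833333° lon × 0.00416667° lat. NE corner is SW corner plus one full cell.
latitude 60.15000, longitude 145.39167.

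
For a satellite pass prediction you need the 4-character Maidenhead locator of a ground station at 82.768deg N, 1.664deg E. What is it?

Offset from 180°W / 90°S: lon 181.66°, lat 172.77°.
Field: lon ⌊181.66/20⌋ = 9 → J; lat ⌊172.77/10⌋ = 17 → R.
Square: lon ⌊1.66/2⌋ = 0; lat ⌊2.77/1⌋ = 2.

JR02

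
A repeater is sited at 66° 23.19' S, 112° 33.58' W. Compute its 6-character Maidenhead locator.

DC33ro

Add 180° to longitude and 90° to latitude: 67.4403, 23.6135.
Field: 67.4403/20 → 3 → D, 23.6135/10 → 2 → C; chars DC.
Square: 7.4403/2 → 3, 3.6135/1 → 3; chars 33.
Subsquare: 1.4403/0.0833333 → 17 → r, 0.6135/0.0416667 → 14 → o; chars ro.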